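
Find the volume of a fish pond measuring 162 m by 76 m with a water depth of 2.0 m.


Base area = L * W = 162 * 76 = 12312 m^2
Volume = area * depth = 12312 * 2.0 = 24624 m^3

24624 m^3


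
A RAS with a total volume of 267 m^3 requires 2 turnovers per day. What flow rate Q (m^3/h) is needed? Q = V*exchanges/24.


Daily recirculation volume = 267 m^3 * 2 = 534 m^3/day
Flow rate Q = daily volume / 24 h = 534 / 24 = 22.25 m^3/h

22.25 m^3/h


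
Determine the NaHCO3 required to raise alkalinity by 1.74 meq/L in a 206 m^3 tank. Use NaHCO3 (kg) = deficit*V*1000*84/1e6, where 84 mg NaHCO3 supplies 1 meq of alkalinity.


Tank volume in L = 206 m^3 * 1000 = 206000 L
Total meq required = 1.74 meq/L * 206000 L = 358440 meq
NaHCO3 mass = 358440 meq * 84 mg/meq / 1e6 = 30.109 kg

30.109 kg


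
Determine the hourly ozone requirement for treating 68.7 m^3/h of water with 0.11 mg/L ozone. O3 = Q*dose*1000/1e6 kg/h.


O3 demand (mg/h) = Q * dose * 1000 = 68.7 * 0.11 * 1000 = 7557 mg/h
Convert mg to kg: 7557 / 1e6 = 0.007557 kg/h

0.007557 kg/h


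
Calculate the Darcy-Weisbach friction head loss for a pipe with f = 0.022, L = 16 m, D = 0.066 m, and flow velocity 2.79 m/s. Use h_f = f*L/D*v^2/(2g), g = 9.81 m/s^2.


v^2 = 2.79^2 = 7.7841 m^2/s^2
L/D = 16/0.066 = 242.42424
h_f = f*(L/D)*v^2/(2g) = 0.022 * 242.42424 * 7.7841 / 19.62 = 2.11596 m

2.11596 m


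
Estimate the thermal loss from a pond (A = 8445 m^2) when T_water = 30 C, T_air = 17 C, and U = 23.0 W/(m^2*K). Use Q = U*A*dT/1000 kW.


Temperature difference dT = 30 - 17 = 13 K
Heat loss (W) = U * A * dT = 23.0 * 8445 * 13 = 2525055 W
Convert to kW: 2525055 / 1000 = 2525.055 kW

2525.055 kW


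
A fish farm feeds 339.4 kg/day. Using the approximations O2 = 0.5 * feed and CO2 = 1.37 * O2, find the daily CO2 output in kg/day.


O2 = 339.4 * 0.5 = 169.7
CO2 = 169.7 * 1.37 = 232.489

232.489 kg/day


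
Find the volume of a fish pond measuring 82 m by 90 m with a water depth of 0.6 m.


Base area = L * W = 82 * 90 = 7380 m^2
Volume = area * depth = 7380 * 0.6 = 4428 m^3

4428 m^3


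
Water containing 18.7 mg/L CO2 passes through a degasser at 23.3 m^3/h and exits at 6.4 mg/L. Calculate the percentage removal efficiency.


CO2_out / CO2_in = 6.4 / 18.7 = 0.34224599
Fraction remaining = 0.34224599
efficiency = (1 - 0.34224599) * 100 = 65.7754 %

65.7754 %


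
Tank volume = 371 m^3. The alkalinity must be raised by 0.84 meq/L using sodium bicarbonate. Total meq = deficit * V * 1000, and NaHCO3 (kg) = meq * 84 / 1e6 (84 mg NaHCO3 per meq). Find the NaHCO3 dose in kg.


Tank volume in L = 371 m^3 * 1000 = 371000 L
Total meq required = 0.84 meq/L * 371000 L = 311640 meq
NaHCO3 mass = 311640 meq * 84 mg/meq / 1e6 = 26.1778 kg

26.1778 kg


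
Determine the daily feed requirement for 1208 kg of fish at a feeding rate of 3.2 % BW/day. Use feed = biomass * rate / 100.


Feeding rate fraction = 3.2% / 100 = 0.032
Daily feed = 1208 kg * 0.032 = 38.656 kg/day

38.656 kg/day


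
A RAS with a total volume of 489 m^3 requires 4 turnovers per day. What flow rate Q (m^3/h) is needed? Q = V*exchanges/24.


Daily recirculation volume = 489 m^3 * 4 = 1956 m^3/day
Flow rate Q = daily volume / 24 h = 1956 / 24 = 81.5 m^3/h

81.5 m^3/h


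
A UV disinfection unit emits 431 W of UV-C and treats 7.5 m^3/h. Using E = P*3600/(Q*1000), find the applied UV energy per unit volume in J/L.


Energy delivered per hour = 431 W * 3600 s = 1551600 J/h
Volume treated per hour = 7.5 m^3/h * 1000 = 7500 L/h
dose = 1551600 / 7500 = 206.88 J/L

206.88 J/L


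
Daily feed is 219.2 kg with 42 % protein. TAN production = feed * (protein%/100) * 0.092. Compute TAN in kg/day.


Protein in feed = 219.2 * 42/100 = 92.064 kg/day
TAN = protein * 0.092 = 92.064 * 0.092 = 8.469888 kg/day

8.469888 kg/day


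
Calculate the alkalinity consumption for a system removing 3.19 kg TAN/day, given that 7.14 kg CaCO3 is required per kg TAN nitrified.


Alkalinity factor: 7.14 kg CaCO3 consumed per kg TAN nitrified
alk = 3.19 kg TAN * 7.14 = 22.7766 kg CaCO3/day

22.7766 kg CaCO3/day


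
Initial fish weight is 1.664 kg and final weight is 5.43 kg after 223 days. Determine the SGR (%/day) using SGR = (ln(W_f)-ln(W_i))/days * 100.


ln(W_f) = ln(5.43) = 1.6919391
ln(W_i) = ln(1.664) = 0.50922434
ln(W_f) - ln(W_i) = 1.6919391 - 0.50922434 = 1.1827148
SGR = 1.1827148 / 223 * 100 = 0.530365 %/day

0.530365 %/day


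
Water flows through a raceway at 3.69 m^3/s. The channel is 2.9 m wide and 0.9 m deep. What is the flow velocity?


Cross-sectional area = W * d = 2.9 * 0.9 = 2.61 m^2
Velocity = Q / A = 3.69 / 2.61 = 1.41379 m/s

1.41379 m/s


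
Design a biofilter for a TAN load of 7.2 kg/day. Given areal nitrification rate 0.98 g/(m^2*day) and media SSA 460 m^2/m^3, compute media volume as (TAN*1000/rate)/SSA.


A = 7.2*1000 / 0.98 = 7346.9388 m^2
V = 7346.9388 / 460 = 15.9716

15.9716 m^3


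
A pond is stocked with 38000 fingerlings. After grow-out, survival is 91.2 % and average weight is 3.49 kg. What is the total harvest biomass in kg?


Survivors = 38000 * 91.2/100 = 34656 fish
Harvest biomass = survivors * W_f = 34656 * 3.49 = 120949.44 kg

120949.44 kg


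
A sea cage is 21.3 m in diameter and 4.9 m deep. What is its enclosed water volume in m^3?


r = d/2 = 21.3/2 = 10.65 m
Base area = pi*r^2 = pi*10.65^2 = 356.32729 m^2
Volume = 356.32729 * 4.9 = 1746 m^3

1746 m^3


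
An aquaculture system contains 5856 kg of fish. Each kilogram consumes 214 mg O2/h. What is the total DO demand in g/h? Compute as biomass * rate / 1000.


Total O2 consumption (mg/h) = 5856 kg * 214 mg/(kg*h) = 1253184 mg/h
Convert to g/h: 1253184 / 1000 = 1253.184 g/h

1253.184 g/h


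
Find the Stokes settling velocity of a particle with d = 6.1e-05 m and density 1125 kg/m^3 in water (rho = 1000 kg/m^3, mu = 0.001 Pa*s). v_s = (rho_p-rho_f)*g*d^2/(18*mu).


Density difference: rho_p - rho_f = 1125 - 1000 = 125 kg/m^3
d^2 = (6.1e-05)^2 = 3.721e-09 m^2
Numerator = (rho_p - rho_f) * g * d^2 = 125 * 9.81 * 3.721e-09 = 4.5628763e-06
Denominator = 18 * mu = 18 * 0.001 = 0.018
v_s = 4.5628763e-06 / 0.018 = 2.53493e-04 m/s
Check: Re = rho_f * v_s * d / mu = 1000 * 2.53493e-04 * 6.1e-05 / 0.001 = 0.0155 < 1, so Stokes' law applies.

2.53493e-04 m/s


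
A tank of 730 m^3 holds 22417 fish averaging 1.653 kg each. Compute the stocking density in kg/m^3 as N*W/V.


Total biomass = 22417 fish * 1.653 kg = 37055.301 kg
Density = total biomass / volume = 37055.301 / 730 = 50.7607 kg/m^3

50.7607 kg/m^3


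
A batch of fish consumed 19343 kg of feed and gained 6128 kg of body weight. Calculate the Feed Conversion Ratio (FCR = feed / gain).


FCR = feed consumed / weight gained
FCR = 19343 kg / 6128 kg = 3.15649

3.15649


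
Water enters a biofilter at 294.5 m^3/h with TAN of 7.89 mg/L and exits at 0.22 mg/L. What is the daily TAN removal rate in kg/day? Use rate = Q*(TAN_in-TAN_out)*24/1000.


Concentration drop: TAN_in - TAN_out = 7.89 - 0.22 = 7.67 mg/L
Hourly TAN removed = Q * dTAN = 294.5 m^3/h * 7.67 mg/L = 2258.815 g/h  (m^3/h * mg/L = g/h)
Daily TAN removed = 2258.815 * 24 = 54211.56 g/day
Convert to kg/day: 54211.56 / 1000 = 54.21156 kg/day

54.21156 kg/day


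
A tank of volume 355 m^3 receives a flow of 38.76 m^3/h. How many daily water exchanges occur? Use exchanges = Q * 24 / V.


Daily flow volume = 38.76 m^3/h * 24 h = 930.24 m^3/day
Exchanges = daily flow / tank volume = 930.24 / 355 = 2.62039 exchanges/day

2.62039 exchanges/day


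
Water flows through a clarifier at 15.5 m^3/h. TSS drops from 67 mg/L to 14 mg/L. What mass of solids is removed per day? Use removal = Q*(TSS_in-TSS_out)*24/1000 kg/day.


Concentration drop: TSS_in - TSS_out = 67 - 14 = 53 mg/L
Hourly solids removed = Q * dTSS = 15.5 m^3/h * 53 mg/L = 821.5 g/h  (m^3/h * mg/L = g/h)
Daily solids removed = 821.5 * 24 = 19716 g/day
Convert g to kg: 19716 / 1000 = 19.716 kg/day

19.716 kg/day


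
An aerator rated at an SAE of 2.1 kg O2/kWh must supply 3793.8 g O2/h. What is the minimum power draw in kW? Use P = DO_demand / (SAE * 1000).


SAE in g O2/kWh = 2.1 * 1000 = 2100 g/kWh
P = DO_demand / SAE_g = 3793.8 / 2100 = 1.80657 kW

1.80657 kW


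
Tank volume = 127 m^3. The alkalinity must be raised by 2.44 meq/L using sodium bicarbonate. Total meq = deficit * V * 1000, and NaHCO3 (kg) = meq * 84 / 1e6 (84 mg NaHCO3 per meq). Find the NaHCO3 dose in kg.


Tank volume in L = 127 m^3 * 1000 = 127000 L
Total meq required = 2.44 meq/L * 127000 L = 309880 meq
NaHCO3 mass = 309880 meq * 84 mg/meq / 1e6 = 26.0299 kg

26.0299 kg


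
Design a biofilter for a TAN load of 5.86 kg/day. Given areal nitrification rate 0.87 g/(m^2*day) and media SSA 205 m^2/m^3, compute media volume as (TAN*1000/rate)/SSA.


A = 5.86*1000 / 0.87 = 6735.6322 m^2
V = 6735.6322 / 205 = 32.8567

32.8567 m^3


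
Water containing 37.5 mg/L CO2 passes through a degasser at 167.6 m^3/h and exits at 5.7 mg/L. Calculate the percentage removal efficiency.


CO2_out / CO2_in = 5.7 / 37.5 = 0.152
Fraction remaining = 0.152
efficiency = (1 - 0.152) * 100 = 84.8 %

84.8 %


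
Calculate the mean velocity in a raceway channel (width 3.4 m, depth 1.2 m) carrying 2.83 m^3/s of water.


Cross-sectional area = W * d = 3.4 * 1.2 = 4.08 m^2
Velocity = Q / A = 2.83 / 4.08 = 0.693627 m/s

0.693627 m/s


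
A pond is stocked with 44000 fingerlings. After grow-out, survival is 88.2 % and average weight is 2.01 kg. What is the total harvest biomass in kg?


Survivors = 44000 * 88.2/100 = 38808 fish
Harvest biomass = survivors * W_f = 38808 * 2.01 = 78004.08 kg

78004.08 kg


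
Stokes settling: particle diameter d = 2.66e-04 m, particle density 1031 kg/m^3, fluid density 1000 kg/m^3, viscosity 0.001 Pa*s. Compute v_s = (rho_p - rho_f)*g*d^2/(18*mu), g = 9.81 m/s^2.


Density difference: rho_p - rho_f = 1031 - 1000 = 31 kg/m^3
d^2 = (2.66e-04)^2 = 7.0756e-08 m^2
Numerator = (rho_p - rho_f) * g * d^2 = 31 * 9.81 * 7.0756e-08 = 2.1517607e-05
Denominator = 18 * mu = 18 * 0.001 = 0.018
v_s = 2.1517607e-05 / 0.018 = 0.00119542 m/s
Check: Re = rho_f * v_s * d / mu = 1000 * 0.00119542 * 2.66e-04 / 0.001 = 0.318 < 1, so Stokes' law applies.

0.00119542 m/s


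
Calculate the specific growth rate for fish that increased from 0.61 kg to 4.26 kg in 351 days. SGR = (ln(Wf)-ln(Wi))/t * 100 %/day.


ln(W_f) = ln(4.26) = 1.4492692
ln(W_i) = ln(0.61) = -0.49429632
ln(W_f) - ln(W_i) = 1.4492692 - -0.49429632 = 1.9435655
SGR = 1.9435655 / 351 * 100 = 0.553722 %/day

0.553722 %/day


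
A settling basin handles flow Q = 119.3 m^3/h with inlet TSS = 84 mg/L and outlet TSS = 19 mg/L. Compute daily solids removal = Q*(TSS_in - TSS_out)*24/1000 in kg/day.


Concentration drop: TSS_in - TSS_out = 84 - 19 = 65 mg/L
Hourly solids removed = Q * dTSS = 119.3 m^3/h * 65 mg/L = 7754.5 g/h  (m^3/h * mg/L = g/h)
Daily solids removed = 7754.5 * 24 = 186108 g/day
Convert g to kg: 186108 / 1000 = 186.108 kg/day

186.108 kg/day


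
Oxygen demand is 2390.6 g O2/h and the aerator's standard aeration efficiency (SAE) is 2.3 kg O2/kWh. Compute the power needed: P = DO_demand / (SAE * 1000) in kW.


SAE in g O2/kWh = 2.3 * 1000 = 2300 g/kWh
P = DO_demand / SAE_g = 2390.6 / 2300 = 1.03939 kW

1.03939 kW


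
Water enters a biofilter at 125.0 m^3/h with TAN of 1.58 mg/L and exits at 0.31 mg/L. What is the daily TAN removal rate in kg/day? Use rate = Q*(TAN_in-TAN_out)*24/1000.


Concentration drop: TAN_in - TAN_out = 1.58 - 0.31 = 1.27 mg/L
Hourly TAN removed = Q * dTAN = 125.0 m^3/h * 1.27 mg/L = 158.75 g/h  (m^3/h * mg/L = g/h)
Daily TAN removed = 158.75 * 24 = 3810 g/day
Convert to kg/day: 3810 / 1000 = 3.81 kg/day

3.81 kg/day


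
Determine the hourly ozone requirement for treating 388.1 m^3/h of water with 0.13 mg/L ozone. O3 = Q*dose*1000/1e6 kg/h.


O3 demand (mg/h) = Q * dose * 1000 = 388.1 * 0.13 * 1000 = 50453 mg/h
Convert mg to kg: 50453 / 1e6 = 0.050453 kg/h

0.050453 kg/h


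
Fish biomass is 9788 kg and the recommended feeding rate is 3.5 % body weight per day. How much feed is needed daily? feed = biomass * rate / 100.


Feeding rate fraction = 3.5% / 100 = 0.035
Daily feed = 9788 kg * 0.035 = 342.58 kg/day

342.58 kg/day


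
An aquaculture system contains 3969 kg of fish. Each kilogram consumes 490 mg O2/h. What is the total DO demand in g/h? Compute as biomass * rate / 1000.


Total O2 consumption (mg/h) = 3969 kg * 490 mg/(kg*h) = 1944810 mg/h
Convert to g/h: 1944810 / 1000 = 1944.81 g/h

1944.81 g/h


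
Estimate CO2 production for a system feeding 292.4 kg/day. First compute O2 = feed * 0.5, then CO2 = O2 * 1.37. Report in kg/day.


O2 = 292.4 * 0.5 = 146.2
CO2 = 146.2 * 1.37 = 200.294

200.294 kg/day


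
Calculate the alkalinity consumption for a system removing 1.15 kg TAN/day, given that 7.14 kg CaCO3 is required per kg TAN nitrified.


Alkalinity factor: 7.14 kg CaCO3 consumed per kg TAN nitrified
alk = 1.15 kg TAN * 7.14 = 8.211 kg CaCO3/day

8.211 kg CaCO3/day


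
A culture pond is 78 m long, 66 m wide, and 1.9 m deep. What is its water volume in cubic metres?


Base area = L * W = 78 * 66 = 5148 m^2
Volume = area * depth = 5148 * 1.9 = 9781.2 m^3

9781.2 m^3


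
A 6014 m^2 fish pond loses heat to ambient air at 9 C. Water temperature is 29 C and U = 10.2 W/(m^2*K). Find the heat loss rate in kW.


Temperature difference dT = 29 - 9 = 20 K
Heat loss (W) = U * A * dT = 10.2 * 6014 * 20 = 1226856 W
Convert to kW: 1226856 / 1000 = 1226.856 kW

1226.856 kW


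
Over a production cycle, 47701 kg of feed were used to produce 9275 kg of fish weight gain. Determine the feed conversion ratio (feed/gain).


FCR = feed consumed / weight gained
FCR = 47701 kg / 9275 kg = 5.14296

5.14296


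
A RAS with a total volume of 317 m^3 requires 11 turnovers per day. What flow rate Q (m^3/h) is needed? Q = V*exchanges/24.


Daily recirculation volume = 317 m^3 * 11 = 3487 m^3/day
Flow rate Q = daily volume / 24 h = 3487 / 24 = 145.292 m^3/h

145.292 m^3/h


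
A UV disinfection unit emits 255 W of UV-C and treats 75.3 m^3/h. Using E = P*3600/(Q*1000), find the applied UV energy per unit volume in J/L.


Energy delivered per hour = 255 W * 3600 s = 918000 J/h
Volume treated per hour = 75.3 m^3/h * 1000 = 75300 L/h
dose = 918000 / 75300 = 12.1912 J/L

12.1912 J/L


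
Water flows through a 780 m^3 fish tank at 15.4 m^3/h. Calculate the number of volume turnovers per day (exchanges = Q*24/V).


Daily flow volume = 15.4 m^3/h * 24 h = 369.6 m^3/day
Exchanges = daily flow / tank volume = 369.6 / 780 = 0.473846 exchanges/day

0.473846 exchanges/day


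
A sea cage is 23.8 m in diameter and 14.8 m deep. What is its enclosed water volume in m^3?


r = d/2 = 23.8/2 = 11.9 m
Base area = pi*r^2 = pi*11.9^2 = 444.88094 m^2
Volume = 444.88094 * 14.8 = 6584.24 m^3

6584.24 m^3


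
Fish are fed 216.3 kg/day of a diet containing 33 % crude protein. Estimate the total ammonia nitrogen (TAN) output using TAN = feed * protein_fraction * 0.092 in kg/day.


Protein in feed = 216.3 * 33/100 = 71.379 kg/day
TAN = protein * 0.092 = 71.379 * 0.092 = 6.566868 kg/day

6.566868 kg/day


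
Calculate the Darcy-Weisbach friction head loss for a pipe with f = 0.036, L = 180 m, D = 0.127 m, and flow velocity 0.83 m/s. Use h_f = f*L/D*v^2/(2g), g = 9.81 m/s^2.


v^2 = 0.83^2 = 0.6889 m^2/s^2
L/D = 180/0.127 = 1417.3228
h_f = f*(L/D)*v^2/(2g) = 0.036 * 1417.3228 * 0.6889 / 19.62 = 1.79155 m

1.79155 m


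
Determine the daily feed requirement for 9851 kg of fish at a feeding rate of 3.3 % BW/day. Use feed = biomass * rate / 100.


Feeding rate fraction = 3.3% / 100 = 0.033
Daily feed = 9851 kg * 0.033 = 325.083 kg/day

325.083 kg/day


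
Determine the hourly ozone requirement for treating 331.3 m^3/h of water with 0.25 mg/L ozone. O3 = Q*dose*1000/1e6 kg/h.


O3 demand (mg/h) = Q * dose * 1000 = 331.3 * 0.25 * 1000 = 82825 mg/h
Convert mg to kg: 82825 / 1e6 = 0.082825 kg/h

0.082825 kg/h


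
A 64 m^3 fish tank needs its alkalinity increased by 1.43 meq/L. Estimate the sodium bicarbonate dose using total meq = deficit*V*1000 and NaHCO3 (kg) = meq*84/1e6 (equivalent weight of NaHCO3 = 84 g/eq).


Tank volume in L = 64 m^3 * 1000 = 64000 L
Total meq required = 1.43 meq/L * 64000 L = 91520 meq
NaHCO3 mass = 91520 meq * 84 mg/meq / 1e6 = 7.68768 kg

7.68768 kg


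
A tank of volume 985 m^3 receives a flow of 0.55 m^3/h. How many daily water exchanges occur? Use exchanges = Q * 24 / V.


Daily flow volume = 0.55 m^3/h * 24 h = 13.2 m^3/day
Exchanges = daily flow / tank volume = 13.2 / 985 = 0.013401 exchanges/day

0.013401 exchanges/day


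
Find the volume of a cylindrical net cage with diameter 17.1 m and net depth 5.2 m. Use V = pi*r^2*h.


r = d/2 = 17.1/2 = 8.55 m
Base area = pi*r^2 = pi*8.55^2 = 229.65828 m^2
Volume = 229.65828 * 5.2 = 1194.22 m^3

1194.22 m^3


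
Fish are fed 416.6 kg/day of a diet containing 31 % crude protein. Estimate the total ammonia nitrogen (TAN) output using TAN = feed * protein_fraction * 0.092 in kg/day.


Protein in feed = 416.6 * 31/100 = 129.146 kg/day
TAN = protein * 0.092 = 129.146 * 0.092 = 11.881432 kg/day

11.881432 kg/day


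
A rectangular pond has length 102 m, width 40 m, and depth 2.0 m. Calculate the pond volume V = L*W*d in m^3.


Base area = L * W = 102 * 40 = 4080 m^2
Volume = area * depth = 4080 * 2.0 = 8160 m^3

8160 m^3


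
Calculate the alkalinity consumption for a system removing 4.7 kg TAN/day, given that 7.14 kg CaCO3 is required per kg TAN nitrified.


Alkalinity factor: 7.14 kg CaCO3 consumed per kg TAN nitrified
alk = 4.7 kg TAN * 7.14 = 33.558 kg CaCO3/day

33.558 kg CaCO3/day


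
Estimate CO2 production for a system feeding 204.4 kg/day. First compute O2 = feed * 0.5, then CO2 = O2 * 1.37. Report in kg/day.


O2 = 204.4 * 0.5 = 102.2
CO2 = 102.2 * 1.37 = 140.014

140.014 kg/day


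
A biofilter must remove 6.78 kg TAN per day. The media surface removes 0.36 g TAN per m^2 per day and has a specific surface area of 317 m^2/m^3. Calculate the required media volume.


A = 6.78*1000 / 0.36 = 18833.333 m^2
V = 18833.333 / 317 = 59.4111

59.4111 m^3


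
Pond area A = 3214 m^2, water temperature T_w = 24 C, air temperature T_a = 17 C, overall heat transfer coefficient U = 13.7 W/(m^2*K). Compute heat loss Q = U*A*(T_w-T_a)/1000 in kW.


Temperature difference dT = 24 - 17 = 7 K
Heat loss (W) = U * A * dT = 13.7 * 3214 * 7 = 308222.6 W
Convert to kW: 308222.6 / 1000 = 308.2226 kW

308.2226 kW


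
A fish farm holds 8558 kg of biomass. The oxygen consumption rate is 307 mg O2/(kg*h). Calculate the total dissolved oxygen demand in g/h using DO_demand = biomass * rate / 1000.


Total O2 consumption (mg/h) = 8558 kg * 307 mg/(kg*h) = 2627306 mg/h
Convert to g/h: 2627306 / 1000 = 2627.306 g/h

2627.306 g/h


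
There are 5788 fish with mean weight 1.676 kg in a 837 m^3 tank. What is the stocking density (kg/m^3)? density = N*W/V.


Total biomass = 5788 fish * 1.676 kg = 9700.688 kg
Density = total biomass / volume = 9700.688 / 837 = 11.5898 kg/m^3

11.5898 kg/m^3


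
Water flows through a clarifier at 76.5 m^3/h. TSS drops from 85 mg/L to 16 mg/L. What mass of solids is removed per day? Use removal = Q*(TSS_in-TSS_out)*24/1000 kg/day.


Concentration drop: TSS_in - TSS_out = 85 - 16 = 69 mg/L
Hourly solids removed = Q * dTSS = 76.5 m^3/h * 69 mg/L = 5278.5 g/h  (m^3/h * mg/L = g/h)
Daily solids removed = 5278.5 * 24 = 126684 g/day
Convert g to kg: 126684 / 1000 = 126.684 kg/day

126.684 kg/day


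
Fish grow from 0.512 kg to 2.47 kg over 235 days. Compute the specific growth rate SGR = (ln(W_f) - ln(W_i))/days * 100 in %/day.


ln(W_f) = ln(2.47) = 0.90421815
ln(W_i) = ln(0.512) = -0.66943065
ln(W_f) - ln(W_i) = 0.90421815 - -0.66943065 = 1.5736488
SGR = 1.5736488 / 235 * 100 = 0.669638 %/day

0.669638 %/day


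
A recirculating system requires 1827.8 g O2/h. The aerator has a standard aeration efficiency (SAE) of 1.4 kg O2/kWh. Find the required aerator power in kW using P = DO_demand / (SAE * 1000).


SAE in g O2/kWh = 1.4 * 1000 = 1400 g/kWh
P = DO_demand / SAE_g = 1827.8 / 1400 = 1.30557 kW

1.30557 kW


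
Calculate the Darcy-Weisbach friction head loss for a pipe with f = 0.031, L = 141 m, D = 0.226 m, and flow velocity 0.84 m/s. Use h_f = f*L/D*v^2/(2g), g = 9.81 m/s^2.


v^2 = 0.84^2 = 0.7056 m^2/s^2
L/D = 141/0.226 = 623.89381
h_f = f*(L/D)*v^2/(2g) = 0.031 * 623.89381 * 0.7056 / 19.62 = 0.695556 m

0.695556 m


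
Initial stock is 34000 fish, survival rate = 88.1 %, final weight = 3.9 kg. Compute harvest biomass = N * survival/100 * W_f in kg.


Survivors = 34000 * 88.1/100 = 29954 fish
Harvest biomass = survivors * W_f = 29954 * 3.9 = 116820.6 kg

116820.6 kg


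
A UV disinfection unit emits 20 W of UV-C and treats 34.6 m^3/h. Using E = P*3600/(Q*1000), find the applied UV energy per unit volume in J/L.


Energy delivered per hour = 20 W * 3600 s = 72000 J/h
Volume treated per hour = 34.6 m^3/h * 1000 = 34600 L/h
dose = 72000 / 34600 = 2.08092 J/L

2.08092 J/L


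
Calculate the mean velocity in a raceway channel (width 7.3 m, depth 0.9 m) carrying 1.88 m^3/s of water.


Cross-sectional area = W * d = 7.3 * 0.9 = 6.57 m^2
Velocity = Q / A = 1.88 / 6.57 = 0.286149 m/s

0.286149 m/s


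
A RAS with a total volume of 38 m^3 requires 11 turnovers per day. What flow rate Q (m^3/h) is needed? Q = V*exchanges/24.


Daily recirculation volume = 38 m^3 * 11 = 418 m^3/day
Flow rate Q = daily volume / 24 h = 418 / 24 = 17.4167 m^3/h

17.4167 m^3/h


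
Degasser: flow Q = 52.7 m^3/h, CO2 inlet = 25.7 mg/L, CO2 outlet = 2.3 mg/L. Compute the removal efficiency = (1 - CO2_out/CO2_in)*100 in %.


CO2_out / CO2_in = 2.3 / 25.7 = 0.089494163
Fraction remaining = 0.089494163
efficiency = (1 - 0.089494163) * 100 = 91.0506 %

91.0506 %


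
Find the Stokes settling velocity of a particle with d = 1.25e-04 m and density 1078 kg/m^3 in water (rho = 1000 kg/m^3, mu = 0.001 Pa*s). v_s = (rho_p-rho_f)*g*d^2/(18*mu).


Density difference: rho_p - rho_f = 1078 - 1000 = 78 kg/m^3
d^2 = (1.25e-04)^2 = 1.5625e-08 m^2
Numerator = (rho_p - rho_f) * g * d^2 = 78 * 9.81 * 1.5625e-08 = 1.1955938e-05
Denominator = 18 * mu = 18 * 0.001 = 0.018
v_s = 1.1955938e-05 / 0.018 = 6.64219e-04 m/s
Check: Re = rho_f * v_s * d / mu = 1000 * 6.64219e-04 * 1.25e-04 / 0.001 = 0.083 < 1, so Stokes' law applies.

6.64219e-04 m/s


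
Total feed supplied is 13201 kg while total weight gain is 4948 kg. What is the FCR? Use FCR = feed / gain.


FCR = feed consumed / weight gained
FCR = 13201 kg / 4948 kg = 2.66795

2.66795


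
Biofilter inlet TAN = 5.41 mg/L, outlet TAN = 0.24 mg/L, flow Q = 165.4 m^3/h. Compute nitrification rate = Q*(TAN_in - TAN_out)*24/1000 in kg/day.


Concentration drop: TAN_in - TAN_out = 5.41 - 0.24 = 5.17 mg/L
Hourly TAN removed = Q * dTAN = 165.4 m^3/h * 5.17 mg/L = 855.118 g/h  (m^3/h * mg/L = g/h)
Daily TAN removed = 855.118 * 24 = 20522.832 g/day
Convert to kg/day: 20522.832 / 1000 = 20.522832 kg/day

20.522832 kg/day


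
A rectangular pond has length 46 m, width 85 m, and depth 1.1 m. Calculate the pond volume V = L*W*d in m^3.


Base area = L * W = 46 * 85 = 3910 m^2
Volume = area * depth = 3910 * 1.1 = 4301 m^3

4301 m^3


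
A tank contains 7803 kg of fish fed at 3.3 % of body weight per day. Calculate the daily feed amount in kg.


Feeding rate fraction = 3.3% / 100 = 0.033
Daily feed = 7803 kg * 0.033 = 257.499 kg/day

257.499 kg/day


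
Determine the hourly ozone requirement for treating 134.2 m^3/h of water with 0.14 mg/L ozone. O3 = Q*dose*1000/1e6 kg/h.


O3 demand (mg/h) = Q * dose * 1000 = 134.2 * 0.14 * 1000 = 18788 mg/h
Convert mg to kg: 18788 / 1e6 = 0.018788 kg/h

0.018788 kg/h


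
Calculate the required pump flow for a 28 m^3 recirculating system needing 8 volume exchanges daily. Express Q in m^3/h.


Daily recirculation volume = 28 m^3 * 8 = 224 m^3/day
Flow rate Q = daily volume / 24 h = 224 / 24 = 9.33333 m^3/h

9.33333 m^3/h


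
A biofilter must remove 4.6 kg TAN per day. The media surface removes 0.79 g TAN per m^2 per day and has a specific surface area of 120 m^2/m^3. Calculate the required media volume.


A = 4.6*1000 / 0.79 = 5822.7848 m^2
V = 5822.7848 / 120 = 48.5232

48.5232 m^3


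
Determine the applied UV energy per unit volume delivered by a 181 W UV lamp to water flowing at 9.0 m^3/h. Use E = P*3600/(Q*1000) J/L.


Energy delivered per hour = 181 W * 3600 s = 651600 J/h
Volume treated per hour = 9.0 m^3/h * 1000 = 9000 L/h
dose = 651600 / 9000 = 72.4 J/L

72.4 J/L


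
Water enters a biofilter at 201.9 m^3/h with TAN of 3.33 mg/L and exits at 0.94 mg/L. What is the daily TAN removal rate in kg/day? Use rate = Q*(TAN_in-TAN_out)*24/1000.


Concentration drop: TAN_in - TAN_out = 3.33 - 0.94 = 2.39 mg/L
Hourly TAN removed = Q * dTAN = 201.9 m^3/h * 2.39 mg/L = 482.541 g/h  (m^3/h * mg/L = g/h)
Daily TAN removed = 482.541 * 24 = 11580.984 g/day
Convert to kg/day: 11580.984 / 1000 = 11.580984 kg/day

11.580984 kg/day


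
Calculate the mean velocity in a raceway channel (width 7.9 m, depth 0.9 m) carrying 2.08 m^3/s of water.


Cross-sectional area = W * d = 7.9 * 0.9 = 7.11 m^2
Velocity = Q / A = 2.08 / 7.11 = 0.292546 m/s

0.292546 m/s


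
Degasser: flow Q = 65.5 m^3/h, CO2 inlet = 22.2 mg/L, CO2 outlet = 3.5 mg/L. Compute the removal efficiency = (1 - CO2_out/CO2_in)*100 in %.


CO2_out / CO2_in = 3.5 / 22.2 = 0.15765766
Fraction remaining = 0.15765766
efficiency = (1 - 0.15765766) * 100 = 84.2342 %

84.2342 %


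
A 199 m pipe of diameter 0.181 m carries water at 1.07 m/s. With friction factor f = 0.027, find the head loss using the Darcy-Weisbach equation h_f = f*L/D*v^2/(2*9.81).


v^2 = 1.07^2 = 1.1449 m^2/s^2
L/D = 199/0.181 = 1099.4475
h_f = f*(L/D)*v^2/(2g) = 0.027 * 1099.4475 * 1.1449 / 19.62 = 1.73224 m

1.73224 m


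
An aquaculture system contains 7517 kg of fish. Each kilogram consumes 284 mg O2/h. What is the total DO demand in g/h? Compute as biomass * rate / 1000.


Total O2 consumption (mg/h) = 7517 kg * 284 mg/(kg*h) = 2134828 mg/h
Convert to g/h: 2134828 / 1000 = 2134.828 g/h

2134.828 g/h


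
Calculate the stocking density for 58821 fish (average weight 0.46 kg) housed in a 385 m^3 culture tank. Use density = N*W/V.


Total biomass = 58821 fish * 0.46 kg = 27057.66 kg
Density = total biomass / volume = 27057.66 / 385 = 70.2796 kg/m^3

70.2796 kg/m^3


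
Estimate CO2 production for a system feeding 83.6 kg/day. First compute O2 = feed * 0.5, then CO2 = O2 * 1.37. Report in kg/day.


O2 = 83.6 * 0.5 = 41.8
CO2 = 41.8 * 1.37 = 57.266

57.266 kg/day


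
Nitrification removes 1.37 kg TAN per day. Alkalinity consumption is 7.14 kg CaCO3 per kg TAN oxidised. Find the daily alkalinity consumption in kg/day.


Alkalinity factor: 7.14 kg CaCO3 consumed per kg TAN nitrified
alk = 1.37 kg TAN * 7.14 = 9.7818 kg CaCO3/day

9.7818 kg CaCO3/day


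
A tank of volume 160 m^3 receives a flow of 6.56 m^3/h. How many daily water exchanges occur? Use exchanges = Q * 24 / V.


Daily flow volume = 6.56 m^3/h * 24 h = 157.44 m^3/day
Exchanges = daily flow / tank volume = 157.44 / 160 = 0.984 exchanges/day

0.984 exchanges/day


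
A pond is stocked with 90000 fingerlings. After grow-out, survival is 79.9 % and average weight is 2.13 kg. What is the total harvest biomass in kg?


Survivors = 90000 * 79.9/100 = 71910 fish
Harvest biomass = survivors * W_f = 71910 * 2.13 = 153168.3 kg

153168.3 kg


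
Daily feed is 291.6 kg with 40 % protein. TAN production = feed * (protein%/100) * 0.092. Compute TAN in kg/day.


Protein in feed = 291.6 * 40/100 = 116.64 kg/day
TAN = protein * 0.092 = 116.64 * 0.092 = 10.73088 kg/day

10.73088 kg/day


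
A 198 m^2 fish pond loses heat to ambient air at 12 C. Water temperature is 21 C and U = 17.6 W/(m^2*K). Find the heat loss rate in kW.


Temperature difference dT = 21 - 12 = 9 K
Heat loss (W) = U * A * dT = 17.6 * 198 * 9 = 31363.2 W
Convert to kW: 31363.2 / 1000 = 31.3632 kW

31.3632 kW


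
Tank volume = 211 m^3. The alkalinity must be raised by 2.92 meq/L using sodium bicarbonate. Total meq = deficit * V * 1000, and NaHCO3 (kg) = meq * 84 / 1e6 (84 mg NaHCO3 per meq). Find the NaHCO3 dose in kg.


Tank volume in L = 211 m^3 * 1000 = 211000 L
Total meq required = 2.92 meq/L * 211000 L = 616120 meq
NaHCO3 mass = 616120 meq * 84 mg/meq / 1e6 = 51.7541 kg

51.7541 kg


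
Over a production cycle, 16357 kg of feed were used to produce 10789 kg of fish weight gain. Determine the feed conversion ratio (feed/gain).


FCR = feed consumed / weight gained
FCR = 16357 kg / 10789 kg = 1.51608

1.51608


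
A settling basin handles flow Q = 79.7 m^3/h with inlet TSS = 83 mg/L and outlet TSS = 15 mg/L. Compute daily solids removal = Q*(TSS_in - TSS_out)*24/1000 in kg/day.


Concentration drop: TSS_in - TSS_out = 83 - 15 = 68 mg/L
Hourly solids removed = Q * dTSS = 79.7 m^3/h * 68 mg/L = 5419.6 g/h  (m^3/h * mg/L = g/h)
Daily solids removed = 5419.6 * 24 = 130070.4 g/day
Convert g to kg: 130070.4 / 1000 = 130.0704 kg/day

130.0704 kg/day


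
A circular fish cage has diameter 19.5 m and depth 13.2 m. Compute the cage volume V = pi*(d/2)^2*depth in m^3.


r = d/2 = 19.5/2 = 9.75 m
Base area = pi*r^2 = pi*9.75^2 = 298.64765 m^2
Volume = 298.64765 * 13.2 = 3942.15 m^3

3942.15 m^3


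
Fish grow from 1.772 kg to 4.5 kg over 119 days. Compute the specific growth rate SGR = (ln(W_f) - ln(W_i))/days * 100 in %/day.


ln(W_f) = ln(4.5) = 1.5040774
ln(W_i) = ln(1.772) = 0.57210885
ln(W_f) - ln(W_i) = 1.5040774 - 0.57210885 = 0.93196855
SGR = 0.93196855 / 119 * 100 = 0.783167 %/day

0.783167 %/day


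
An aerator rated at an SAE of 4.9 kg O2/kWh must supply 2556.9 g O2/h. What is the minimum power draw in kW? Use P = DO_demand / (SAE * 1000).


SAE in g O2/kWh = 4.9 * 1000 = 4900 g/kWh
P = DO_demand / SAE_g = 2556.9 / 4900 = 0.521816 kW

0.521816 kW


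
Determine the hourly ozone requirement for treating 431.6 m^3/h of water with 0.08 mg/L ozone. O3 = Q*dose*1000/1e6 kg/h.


O3 demand (mg/h) = Q * dose * 1000 = 431.6 * 0.08 * 1000 = 34528 mg/h
Convert mg to kg: 34528 / 1e6 = 0.034528 kg/h

0.034528 kg/h


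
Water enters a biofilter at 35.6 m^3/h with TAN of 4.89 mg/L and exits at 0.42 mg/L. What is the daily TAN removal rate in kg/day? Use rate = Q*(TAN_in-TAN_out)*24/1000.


Concentration drop: TAN_in - TAN_out = 4.89 - 0.42 = 4.47 mg/L
Hourly TAN removed = Q * dTAN = 35.6 m^3/h * 4.47 mg/L = 159.132 g/h  (m^3/h * mg/L = g/h)
Daily TAN removed = 159.132 * 24 = 3819.168 g/day
Convert to kg/day: 3819.168 / 1000 = 3.819168 kg/day

3.819168 kg/day


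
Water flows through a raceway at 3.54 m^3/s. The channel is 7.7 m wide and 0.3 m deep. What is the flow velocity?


Cross-sectional area = W * d = 7.7 * 0.3 = 2.31 m^2
Velocity = Q / A = 3.54 / 2.31 = 1.53247 m/s

1.53247 m/s


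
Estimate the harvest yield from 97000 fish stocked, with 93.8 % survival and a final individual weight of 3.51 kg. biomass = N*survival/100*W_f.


Survivors = 97000 * 93.8/100 = 90986 fish
Harvest biomass = survivors * W_f = 90986 * 3.51 = 319360.86 kg

319360.86 kg


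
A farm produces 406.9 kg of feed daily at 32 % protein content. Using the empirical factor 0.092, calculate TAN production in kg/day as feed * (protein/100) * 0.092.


Protein in feed = 406.9 * 32/100 = 130.208 kg/day
TAN = protein * 0.092 = 130.208 * 0.092 = 11.979136 kg/day

11.979136 kg/day


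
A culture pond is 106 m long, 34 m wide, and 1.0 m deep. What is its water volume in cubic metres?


Base area = L * W = 106 * 34 = 3604 m^2
Volume = area * depth = 3604 * 1.0 = 3604 m^3

3604 m^3


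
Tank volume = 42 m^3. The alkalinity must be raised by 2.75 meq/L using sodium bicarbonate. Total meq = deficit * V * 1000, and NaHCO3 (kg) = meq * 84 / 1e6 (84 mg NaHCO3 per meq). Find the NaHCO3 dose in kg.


Tank volume in L = 42 m^3 * 1000 = 42000 L
Total meq required = 2.75 meq/L * 42000 L = 115500 meq
NaHCO3 mass = 115500 meq * 84 mg/meq / 1e6 = 9.702 kg

9.702 kg


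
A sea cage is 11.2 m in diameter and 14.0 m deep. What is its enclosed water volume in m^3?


r = d/2 = 11.2/2 = 5.6 m
Base area = pi*r^2 = pi*5.6^2 = 98.520346 m^2
Volume = 98.520346 * 14.0 = 1379.28 m^3

1379.28 m^3


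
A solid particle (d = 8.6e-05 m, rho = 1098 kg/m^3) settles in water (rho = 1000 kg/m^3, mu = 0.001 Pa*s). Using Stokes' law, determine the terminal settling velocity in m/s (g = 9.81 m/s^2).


Density difference: rho_p - rho_f = 1098 - 1000 = 98 kg/m^3
d^2 = (8.6e-05)^2 = 7.396e-09 m^2
Numerator = (rho_p - rho_f) * g * d^2 = 98 * 9.81 * 7.396e-09 = 7.1103665e-06
Denominator = 18 * mu = 18 * 0.001 = 0.018
v_s = 7.1103665e-06 / 0.018 = 3.9502e-04 m/s
Check: Re = rho_f * v_s * d / mu = 1000 * 3.9502e-04 * 8.6e-05 / 0.001 = 0.034 < 1, so Stokes' law applies.

3.9502e-04 m/s


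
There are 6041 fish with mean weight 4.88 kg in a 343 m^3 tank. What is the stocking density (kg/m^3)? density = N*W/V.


Total biomass = 6041 fish * 4.88 kg = 29480.08 kg
Density = total biomass / volume = 29480.08 / 343 = 85.9478 kg/m^3

85.9478 kg/m^3


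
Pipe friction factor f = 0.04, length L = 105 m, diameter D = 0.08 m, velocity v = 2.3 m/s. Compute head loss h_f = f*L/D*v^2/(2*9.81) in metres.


v^2 = 2.3^2 = 5.29 m^2/s^2
L/D = 105/0.08 = 1312.5
h_f = f*(L/D)*v^2/(2g) = 0.04 * 1312.5 * 5.29 / 19.62 = 14.1552 m

14.1552 m


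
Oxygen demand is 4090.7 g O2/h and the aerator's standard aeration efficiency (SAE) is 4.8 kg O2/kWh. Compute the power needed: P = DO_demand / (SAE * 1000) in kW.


SAE in g O2/kWh = 4.8 * 1000 = 4800 g/kWh
P = DO_demand / SAE_g = 4090.7 / 4800 = 0.852229 kW

0.852229 kW


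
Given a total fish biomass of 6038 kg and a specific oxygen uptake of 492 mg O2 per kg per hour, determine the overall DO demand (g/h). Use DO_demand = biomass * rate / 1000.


Total O2 consumption (mg/h) = 6038 kg * 492 mg/(kg*h) = 2970696 mg/h
Convert to g/h: 2970696 / 1000 = 2970.696 g/h

2970.696 g/h


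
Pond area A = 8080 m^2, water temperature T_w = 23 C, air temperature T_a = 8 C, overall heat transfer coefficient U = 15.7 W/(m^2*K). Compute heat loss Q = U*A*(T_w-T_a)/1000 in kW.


Temperature difference dT = 23 - 8 = 15 K
Heat loss (W) = U * A * dT = 15.7 * 8080 * 15 = 1902840 W
Convert to kW: 1902840 / 1000 = 1902.84 kW

1902.84 kW


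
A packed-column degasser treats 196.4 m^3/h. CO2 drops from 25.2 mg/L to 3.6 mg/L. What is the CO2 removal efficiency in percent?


CO2_out / CO2_in = 3.6 / 25.2 = 0.14285714
Fraction remaining = 0.14285714
efficiency = (1 - 0.14285714) * 100 = 85.7143 %

85.7143 %


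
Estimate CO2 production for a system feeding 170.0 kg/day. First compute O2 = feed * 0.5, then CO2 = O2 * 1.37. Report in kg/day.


O2 = 170.0 * 0.5 = 85
CO2 = 85 * 1.37 = 116.45

116.45 kg/day


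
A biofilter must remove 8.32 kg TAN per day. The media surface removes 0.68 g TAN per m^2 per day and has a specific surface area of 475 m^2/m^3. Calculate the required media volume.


A = 8.32*1000 / 0.68 = 12235.294 m^2
V = 12235.294 / 475 = 25.7585

25.7585 m^3


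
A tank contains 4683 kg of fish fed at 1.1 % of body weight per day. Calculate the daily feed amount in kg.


Feeding rate fraction = 1.1% / 100 = 0.011
Daily feed = 4683 kg * 0.011 = 51.513 kg/day

51.513 kg/day


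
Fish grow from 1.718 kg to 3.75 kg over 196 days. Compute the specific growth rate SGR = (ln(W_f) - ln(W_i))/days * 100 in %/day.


ln(W_f) = ln(3.75) = 1.3217558
ln(W_i) = ln(1.718) = 0.54116082
ln(W_f) - ln(W_i) = 1.3217558 - 0.54116082 = 0.78059498
SGR = 0.78059498 / 196 * 100 = 0.398263 %/day

0.398263 %/day


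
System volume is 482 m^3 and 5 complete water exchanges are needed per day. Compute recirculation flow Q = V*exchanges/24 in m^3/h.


Daily recirculation volume = 482 m^3 * 5 = 2410 m^3/day
Flow rate Q = daily volume / 24 h = 2410 / 24 = 100.417 m^3/h

100.417 m^3/h


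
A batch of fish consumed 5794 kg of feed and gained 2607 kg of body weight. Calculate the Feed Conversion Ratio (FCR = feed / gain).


FCR = feed consumed / weight gained
FCR = 5794 kg / 2607 kg = 2.22248

2.22248


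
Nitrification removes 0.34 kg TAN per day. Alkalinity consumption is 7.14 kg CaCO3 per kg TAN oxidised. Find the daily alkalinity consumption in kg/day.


Alkalinity factor: 7.14 kg CaCO3 consumed per kg TAN nitrified
alk = 0.34 kg TAN * 7.14 = 2.4276 kg CaCO3/day

2.4276 kg CaCO3/day


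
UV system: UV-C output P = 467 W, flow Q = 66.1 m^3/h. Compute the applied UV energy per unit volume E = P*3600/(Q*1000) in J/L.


Energy delivered per hour = 467 W * 3600 s = 1681200 J/h
Volume treated per hour = 66.1 m^3/h * 1000 = 66100 L/h
dose = 1681200 / 66100 = 25.4342 J/L

25.4342 J/L


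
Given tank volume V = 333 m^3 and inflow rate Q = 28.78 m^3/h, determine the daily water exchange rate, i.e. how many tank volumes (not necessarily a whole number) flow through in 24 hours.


Daily flow volume = 28.78 m^3/h * 24 h = 690.72 m^3/day
Exchanges = daily flow / tank volume = 690.72 / 333 = 2.07423 exchanges/day

2.07423 exchanges/day


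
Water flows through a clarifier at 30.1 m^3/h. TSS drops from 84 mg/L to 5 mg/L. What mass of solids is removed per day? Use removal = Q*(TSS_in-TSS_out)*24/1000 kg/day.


Concentration drop: TSS_in - TSS_out = 84 - 5 = 79 mg/L
Hourly solids removed = Q * dTSS = 30.1 m^3/h * 79 mg/L = 2377.9 g/h  (m^3/h * mg/L = g/h)
Daily solids removed = 2377.9 * 24 = 57069.6 g/day
Convert g to kg: 57069.6 / 1000 = 57.0696 kg/day

57.0696 kg/day


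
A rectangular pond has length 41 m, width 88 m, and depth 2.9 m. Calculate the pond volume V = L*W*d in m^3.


Base area = L * W = 41 * 88 = 3608 m^2
Volume = area * depth = 3608 * 2.9 = 10463.2 m^3

10463.2 m^3


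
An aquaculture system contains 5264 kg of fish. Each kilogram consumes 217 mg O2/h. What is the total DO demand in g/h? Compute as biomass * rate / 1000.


Total O2 consumption (mg/h) = 5264 kg * 217 mg/(kg*h) = 1142288 mg/h
Convert to g/h: 1142288 / 1000 = 1142.288 g/h

1142.288 g/h


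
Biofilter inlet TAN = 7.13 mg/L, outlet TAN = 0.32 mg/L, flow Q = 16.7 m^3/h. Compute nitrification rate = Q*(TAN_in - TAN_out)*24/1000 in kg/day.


Concentration drop: TAN_in - TAN_out = 7.13 - 0.32 = 6.81 mg/L
Hourly TAN removed = Q * dTAN = 16.7 m^3/h * 6.81 mg/L = 113.727 g/h  (m^3/h * mg/L = g/h)
Daily TAN removed = 113.727 * 24 = 2729.448 g/day
Convert to kg/day: 2729.448 / 1000 = 2.729448 kg/day

2.729448 kg/day


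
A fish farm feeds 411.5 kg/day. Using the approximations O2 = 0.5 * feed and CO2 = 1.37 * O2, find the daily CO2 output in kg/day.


O2 = 411.5 * 0.5 = 205.75
CO2 = 205.75 * 1.37 = 281.8775

281.8775 kg/day


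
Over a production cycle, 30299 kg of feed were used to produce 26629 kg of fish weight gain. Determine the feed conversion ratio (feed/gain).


FCR = feed consumed / weight gained
FCR = 30299 kg / 26629 kg = 1.13782

1.13782


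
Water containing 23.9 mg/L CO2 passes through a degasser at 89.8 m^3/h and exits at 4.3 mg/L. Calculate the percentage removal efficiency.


CO2_out / CO2_in = 4.3 / 23.9 = 0.17991632
Fraction remaining = 0.17991632
efficiency = (1 - 0.17991632) * 100 = 82.0084 %

82.0084 %


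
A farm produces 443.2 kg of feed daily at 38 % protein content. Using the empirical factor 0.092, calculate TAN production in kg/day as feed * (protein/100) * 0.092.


Protein in feed = 443.2 * 38/100 = 168.416 kg/day
TAN = protein * 0.092 = 168.416 * 0.092 = 15.494272 kg/day

15.494272 kg/day


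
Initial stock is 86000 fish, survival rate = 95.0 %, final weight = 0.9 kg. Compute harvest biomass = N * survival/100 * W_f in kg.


Survivors = 86000 * 95.0/100 = 81700 fish
Harvest biomass = survivors * W_f = 81700 * 0.9 = 73530 kg

73530 kg
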